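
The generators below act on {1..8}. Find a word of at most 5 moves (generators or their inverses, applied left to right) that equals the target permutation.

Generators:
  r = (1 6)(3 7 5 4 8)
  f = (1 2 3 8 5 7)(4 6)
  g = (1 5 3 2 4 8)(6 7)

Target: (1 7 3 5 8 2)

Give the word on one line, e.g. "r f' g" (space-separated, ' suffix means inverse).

g r f g'

  after g: (1 5 3 2 4 8)(6 7)
  after r: (1 4 3 2 8 6 5 7)
  after f: (1 6 7 2 5)(4 8)
  after g': (1 7 3 5 8 2)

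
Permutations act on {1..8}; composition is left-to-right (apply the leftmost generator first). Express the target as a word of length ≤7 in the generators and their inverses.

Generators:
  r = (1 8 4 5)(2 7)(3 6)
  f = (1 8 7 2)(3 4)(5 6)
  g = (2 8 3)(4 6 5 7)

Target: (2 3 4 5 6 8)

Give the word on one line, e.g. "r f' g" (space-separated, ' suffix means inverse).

  after g: (2 8 3)(4 6 5 7)
  after f: (1 8 4 5 2 7 3)
  after r': (3 5 7 6)
  after g: (2 8 3 7 5 4 6)
  after g: (2 3 4 5 6 8)

g f r' g g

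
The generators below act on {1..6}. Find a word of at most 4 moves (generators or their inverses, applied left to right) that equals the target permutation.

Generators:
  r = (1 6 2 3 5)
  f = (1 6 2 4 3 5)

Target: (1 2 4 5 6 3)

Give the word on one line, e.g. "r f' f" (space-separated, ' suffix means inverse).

  after f: (1 6 2 4 3 5)
  after r: (1 2 4 5 6 3)

f r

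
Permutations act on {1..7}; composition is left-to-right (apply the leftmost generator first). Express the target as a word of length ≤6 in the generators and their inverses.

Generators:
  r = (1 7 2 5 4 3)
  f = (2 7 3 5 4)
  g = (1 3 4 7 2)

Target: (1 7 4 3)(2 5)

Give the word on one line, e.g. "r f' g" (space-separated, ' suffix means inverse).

  after f: (2 7 3 5 4)
  after r: (1 7)(3 4 5)
  after r: (1 2 5)
  after g': (1 7 4 3)(2 5)

f r r g'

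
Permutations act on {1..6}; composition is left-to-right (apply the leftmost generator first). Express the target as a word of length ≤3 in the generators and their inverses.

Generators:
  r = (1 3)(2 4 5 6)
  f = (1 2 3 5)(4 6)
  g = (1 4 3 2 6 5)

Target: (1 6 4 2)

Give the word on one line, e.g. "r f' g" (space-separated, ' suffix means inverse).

  after r': (1 3)(2 6 5 4)
  after g': (1 4 3 5)
  after f': (1 6 4 2)

r' g' f'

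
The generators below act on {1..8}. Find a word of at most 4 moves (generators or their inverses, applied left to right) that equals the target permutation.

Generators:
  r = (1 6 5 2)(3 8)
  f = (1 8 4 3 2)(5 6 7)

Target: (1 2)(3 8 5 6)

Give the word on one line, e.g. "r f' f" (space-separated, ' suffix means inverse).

  after f': (1 2 3 4 8)(5 7 6)
  after r: (2 8 6)(3 4)(5 7)
  after f': (1 2)(3 8 5 6)

f' r f'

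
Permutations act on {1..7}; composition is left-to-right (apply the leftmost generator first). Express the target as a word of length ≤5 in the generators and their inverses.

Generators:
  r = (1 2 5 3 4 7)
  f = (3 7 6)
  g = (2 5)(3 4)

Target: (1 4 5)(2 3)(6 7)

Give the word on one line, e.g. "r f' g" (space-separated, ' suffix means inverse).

r' r' f'

  after r': (1 7 4 3 5 2)
  after r': (1 4 5)(2 7 3)
  after f': (1 4 5)(2 3)(6 7)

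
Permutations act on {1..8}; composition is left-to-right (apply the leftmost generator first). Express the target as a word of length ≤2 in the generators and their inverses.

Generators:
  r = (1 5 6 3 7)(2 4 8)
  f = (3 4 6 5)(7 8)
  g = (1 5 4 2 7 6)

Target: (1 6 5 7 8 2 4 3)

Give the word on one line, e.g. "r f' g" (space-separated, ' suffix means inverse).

f' g'

  after f': (3 5 6 4)(7 8)
  after g': (1 6 5 7 8 2 4 3)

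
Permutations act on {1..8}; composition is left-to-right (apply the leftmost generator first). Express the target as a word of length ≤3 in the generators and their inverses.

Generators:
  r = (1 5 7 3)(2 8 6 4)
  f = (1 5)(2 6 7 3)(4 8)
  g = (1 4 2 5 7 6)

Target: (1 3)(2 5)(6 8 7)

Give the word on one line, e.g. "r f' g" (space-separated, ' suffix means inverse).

r' g g

  after r': (1 3 7 5)(2 4 6 8)
  after g: (1 3 6 8 5 4)
  after g: (1 3)(2 5)(6 8 7)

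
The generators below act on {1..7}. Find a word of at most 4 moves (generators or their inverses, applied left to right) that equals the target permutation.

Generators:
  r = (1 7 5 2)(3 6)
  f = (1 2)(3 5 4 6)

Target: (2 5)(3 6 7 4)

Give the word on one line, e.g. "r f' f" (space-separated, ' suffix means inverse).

r f r'

  after r: (1 7 5 2)(3 6)
  after f: (1 7 4 6 5)
  after r': (2 5)(3 6 7 4)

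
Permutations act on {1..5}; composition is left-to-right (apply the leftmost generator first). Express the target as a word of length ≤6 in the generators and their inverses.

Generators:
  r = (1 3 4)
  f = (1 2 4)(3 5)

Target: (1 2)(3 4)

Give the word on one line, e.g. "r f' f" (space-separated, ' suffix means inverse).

  after f': (1 4 2)(3 5)
  after f': (1 2 4)
  after r': (1 2 3)
  after r': (1 2)(3 4)

f' f' r' r'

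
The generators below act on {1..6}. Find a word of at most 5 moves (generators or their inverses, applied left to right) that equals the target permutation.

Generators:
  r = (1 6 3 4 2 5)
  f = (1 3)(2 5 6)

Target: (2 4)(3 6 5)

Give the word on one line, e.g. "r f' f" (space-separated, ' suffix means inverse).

f f r r f'

  after f: (1 3)(2 5 6)
  after f: (2 6 5)
  after r: (1 6)(2 3 4)
  after r: (1 3 2 4 5)
  after f': (2 4)(3 6 5)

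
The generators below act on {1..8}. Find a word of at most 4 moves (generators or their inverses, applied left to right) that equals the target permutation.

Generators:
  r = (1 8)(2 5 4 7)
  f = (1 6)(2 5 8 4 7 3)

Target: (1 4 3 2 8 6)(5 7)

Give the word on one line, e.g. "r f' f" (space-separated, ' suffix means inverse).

  after r: (1 8)(2 5 4 7)
  after f: (1 4 3 2 8 6)(5 7)

r f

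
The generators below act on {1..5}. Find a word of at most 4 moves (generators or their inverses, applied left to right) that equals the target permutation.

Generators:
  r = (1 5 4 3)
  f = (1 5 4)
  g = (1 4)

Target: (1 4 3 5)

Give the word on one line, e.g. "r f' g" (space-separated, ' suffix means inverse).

r f

  after r: (1 5 4 3)
  after f: (1 4 3 5)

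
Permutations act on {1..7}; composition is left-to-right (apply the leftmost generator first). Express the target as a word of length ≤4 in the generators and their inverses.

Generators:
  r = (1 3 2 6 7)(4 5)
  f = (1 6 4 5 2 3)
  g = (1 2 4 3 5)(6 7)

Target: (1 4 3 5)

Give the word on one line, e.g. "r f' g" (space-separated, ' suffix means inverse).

g f' r'

  after g: (1 2 4 3 5)(6 7)
  after f': (1 5 3 4 2 6 7)
  after r': (1 4 3 5)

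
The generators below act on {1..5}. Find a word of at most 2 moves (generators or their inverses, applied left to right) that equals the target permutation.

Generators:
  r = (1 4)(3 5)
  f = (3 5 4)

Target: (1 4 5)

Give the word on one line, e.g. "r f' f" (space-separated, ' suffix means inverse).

f r'

  after f: (3 5 4)
  after r': (1 4 5)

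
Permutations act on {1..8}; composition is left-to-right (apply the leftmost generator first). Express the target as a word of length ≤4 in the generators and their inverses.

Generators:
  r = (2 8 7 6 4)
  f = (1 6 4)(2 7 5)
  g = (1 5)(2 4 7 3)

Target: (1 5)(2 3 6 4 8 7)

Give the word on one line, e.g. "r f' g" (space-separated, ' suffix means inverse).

  after g': (1 5)(2 3 7 4)
  after r: (1 5)(2 3 6 4 8 7)

g' r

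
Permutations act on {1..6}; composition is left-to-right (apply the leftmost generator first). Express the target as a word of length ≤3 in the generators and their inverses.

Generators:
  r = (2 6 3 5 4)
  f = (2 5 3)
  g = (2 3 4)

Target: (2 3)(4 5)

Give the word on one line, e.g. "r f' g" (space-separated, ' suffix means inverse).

  after g: (2 3 4)
  after f: (3 4 5)
  after g: (2 3)(4 5)

g f g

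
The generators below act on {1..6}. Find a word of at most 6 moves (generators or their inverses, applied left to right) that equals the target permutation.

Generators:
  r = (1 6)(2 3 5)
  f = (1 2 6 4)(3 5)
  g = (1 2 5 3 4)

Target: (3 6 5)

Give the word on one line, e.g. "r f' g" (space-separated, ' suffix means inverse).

f' r' r' f

  after f': (1 4 6 2)(3 5)
  after r': (1 4)(2 6 5)
  after r': (1 4 6 3 2)
  after f: (3 6 5)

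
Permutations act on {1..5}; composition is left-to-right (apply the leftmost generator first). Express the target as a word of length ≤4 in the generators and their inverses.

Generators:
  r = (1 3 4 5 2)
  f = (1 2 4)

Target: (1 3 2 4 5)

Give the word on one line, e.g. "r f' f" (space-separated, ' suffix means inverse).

r f'

  after r: (1 3 4 5 2)
  after f': (1 3 2 4 5)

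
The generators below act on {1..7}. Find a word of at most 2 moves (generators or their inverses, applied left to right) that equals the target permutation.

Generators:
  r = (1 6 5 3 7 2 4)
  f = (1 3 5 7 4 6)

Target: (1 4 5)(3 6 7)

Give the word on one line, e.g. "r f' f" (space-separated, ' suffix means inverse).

f' f'

  after f': (1 6 4 7 5 3)
  after f': (1 4 5)(3 6 7)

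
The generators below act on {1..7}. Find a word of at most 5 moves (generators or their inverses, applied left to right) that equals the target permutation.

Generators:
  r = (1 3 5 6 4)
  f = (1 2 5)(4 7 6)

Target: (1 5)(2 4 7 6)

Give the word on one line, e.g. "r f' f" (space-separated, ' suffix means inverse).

  after r': (1 4 6 5 3)
  after f': (1 6 2)(3 5)(4 7)
  after r': (1 5)(2 4 7 6)

r' f' r'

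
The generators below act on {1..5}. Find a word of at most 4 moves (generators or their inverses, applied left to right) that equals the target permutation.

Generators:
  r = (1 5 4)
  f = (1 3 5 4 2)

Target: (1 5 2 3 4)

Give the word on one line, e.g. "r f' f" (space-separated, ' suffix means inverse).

f f

  after f: (1 3 5 4 2)
  after f: (1 5 2 3 4)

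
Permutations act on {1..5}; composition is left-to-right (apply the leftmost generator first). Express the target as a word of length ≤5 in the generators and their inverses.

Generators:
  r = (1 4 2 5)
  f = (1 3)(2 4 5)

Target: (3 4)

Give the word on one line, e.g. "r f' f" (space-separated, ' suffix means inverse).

  after r: (1 4 2 5)
  after f': (1 2 4 5 3)
  after r: (1 5 3 4)
  after f': (1 4 3 2 5)
  after r': (3 4)

r f' r f' r'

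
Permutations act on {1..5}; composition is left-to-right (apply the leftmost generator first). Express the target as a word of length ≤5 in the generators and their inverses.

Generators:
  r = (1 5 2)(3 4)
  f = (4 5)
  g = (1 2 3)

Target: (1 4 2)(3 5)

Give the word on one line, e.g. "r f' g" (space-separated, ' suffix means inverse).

f' r f'

  after f': (4 5)
  after r: (1 5 3 4 2)
  after f': (1 4 2)(3 5)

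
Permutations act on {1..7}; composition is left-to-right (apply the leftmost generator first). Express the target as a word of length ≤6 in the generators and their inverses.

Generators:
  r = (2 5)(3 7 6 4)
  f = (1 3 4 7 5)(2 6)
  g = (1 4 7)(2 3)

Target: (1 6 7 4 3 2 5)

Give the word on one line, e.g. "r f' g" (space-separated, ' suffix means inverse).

  after f': (1 5 7 4 3)(2 6)
  after f': (1 7 3 5 4)
  after g: (2 3 5 7)
  after g: (1 4 7 3 5)
  after r': (1 6 7 4 3 2 5)

f' f' g g r'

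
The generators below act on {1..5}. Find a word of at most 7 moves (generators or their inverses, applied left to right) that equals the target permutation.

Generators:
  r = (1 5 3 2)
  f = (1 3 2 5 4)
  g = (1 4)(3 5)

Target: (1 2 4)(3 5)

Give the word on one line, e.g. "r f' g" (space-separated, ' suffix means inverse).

  after f': (1 4 5 2 3)
  after r: (1 4 3 5)
  after f': (1 5 4)(2 3)
  after g: (1 3 2 5)
  after f: (1 2 4)(3 5)

f' r f' g f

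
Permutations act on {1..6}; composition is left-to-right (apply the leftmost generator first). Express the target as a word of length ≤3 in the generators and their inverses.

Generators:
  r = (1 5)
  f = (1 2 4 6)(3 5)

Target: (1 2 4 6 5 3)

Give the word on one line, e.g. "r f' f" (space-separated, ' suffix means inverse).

f r

  after f: (1 2 4 6)(3 5)
  after r: (1 2 4 6 5 3)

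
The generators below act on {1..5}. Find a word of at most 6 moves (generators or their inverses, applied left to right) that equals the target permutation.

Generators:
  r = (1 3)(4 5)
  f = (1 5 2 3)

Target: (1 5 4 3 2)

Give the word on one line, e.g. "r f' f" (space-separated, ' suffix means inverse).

  after f: (1 5 2 3)
  after r: (1 4 5 2)
  after f': (1 4)(2 3)
  after r: (1 5 4 3 2)

f r f' r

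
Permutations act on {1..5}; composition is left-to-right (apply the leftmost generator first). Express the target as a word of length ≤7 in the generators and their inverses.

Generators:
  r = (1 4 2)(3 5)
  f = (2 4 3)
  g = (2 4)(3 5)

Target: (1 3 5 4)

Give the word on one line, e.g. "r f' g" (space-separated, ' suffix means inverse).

  after g': (2 4)(3 5)
  after r: (1 4)
  after g': (1 2 4)(3 5)
  after f: (1 4)(2 3 5)
  after f: (1 3 5 4)

g' r g' f f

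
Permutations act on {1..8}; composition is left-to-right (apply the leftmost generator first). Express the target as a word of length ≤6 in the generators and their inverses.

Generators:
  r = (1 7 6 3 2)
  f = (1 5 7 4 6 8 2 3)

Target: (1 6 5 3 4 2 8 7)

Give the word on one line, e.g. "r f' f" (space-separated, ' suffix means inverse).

r' r' f r r

  after r': (1 2 3 6 7)
  after r': (1 3 7 2 6)
  after f: (2 8)(3 4 6 5 7)
  after r: (1 7 2 8)(3 4)(5 6)
  after r: (1 6 5 3 4 2 8 7)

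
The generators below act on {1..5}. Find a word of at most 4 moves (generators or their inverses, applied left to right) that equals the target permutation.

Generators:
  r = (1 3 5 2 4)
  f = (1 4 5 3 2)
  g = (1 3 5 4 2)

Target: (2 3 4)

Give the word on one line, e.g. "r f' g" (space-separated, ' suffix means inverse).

  after f: (1 4 5 3 2)
  after r: (2 3 4)

f r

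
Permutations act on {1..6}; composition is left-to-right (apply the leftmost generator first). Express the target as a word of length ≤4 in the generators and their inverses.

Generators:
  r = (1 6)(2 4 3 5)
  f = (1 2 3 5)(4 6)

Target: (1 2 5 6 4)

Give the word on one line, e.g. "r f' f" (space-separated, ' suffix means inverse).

r r f

  after r: (1 6)(2 4 3 5)
  after r: (2 3)(4 5)
  after f: (1 2 5 6 4)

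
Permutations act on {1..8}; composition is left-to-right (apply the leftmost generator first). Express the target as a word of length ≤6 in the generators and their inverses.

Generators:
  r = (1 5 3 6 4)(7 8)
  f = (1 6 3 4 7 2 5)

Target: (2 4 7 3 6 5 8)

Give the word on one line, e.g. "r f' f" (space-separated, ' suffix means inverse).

  after f: (1 6 3 4 7 2 5)
  after r': (1 3 6 5 4 8 7 2)
  after f: (1 4 8 2 6)(5 7)
  after r: (2 4 7 3 6 5 8)

f r' f r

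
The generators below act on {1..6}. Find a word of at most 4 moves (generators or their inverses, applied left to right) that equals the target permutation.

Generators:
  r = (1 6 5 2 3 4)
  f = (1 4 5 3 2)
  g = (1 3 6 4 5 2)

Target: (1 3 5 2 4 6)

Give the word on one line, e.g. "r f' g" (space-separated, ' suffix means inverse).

  after f: (1 4 5 3 2)
  after r': (1 3 5 2 4 6)

f r'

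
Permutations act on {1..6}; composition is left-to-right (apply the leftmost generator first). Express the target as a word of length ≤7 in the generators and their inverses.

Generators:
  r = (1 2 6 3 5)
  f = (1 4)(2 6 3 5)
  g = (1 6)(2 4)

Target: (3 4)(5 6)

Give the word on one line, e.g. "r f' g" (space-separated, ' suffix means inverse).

g f r f r'

  after g: (1 6)(2 4)
  after f: (1 3 5 2)(4 6)
  after r: (1 5 6 4 3)
  after f: (1 2 6)(3 4 5)
  after r': (3 4)(5 6)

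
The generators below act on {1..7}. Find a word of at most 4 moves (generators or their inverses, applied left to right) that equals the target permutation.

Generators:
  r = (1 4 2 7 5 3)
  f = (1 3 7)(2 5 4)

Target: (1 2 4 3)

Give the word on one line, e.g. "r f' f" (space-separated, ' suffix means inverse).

  after f: (1 3 7)(2 5 4)
  after r': (1 5)(2 7 3)
  after r': (1 7 5 3 4)
  after r': (1 2 4 3)

f r' r' r'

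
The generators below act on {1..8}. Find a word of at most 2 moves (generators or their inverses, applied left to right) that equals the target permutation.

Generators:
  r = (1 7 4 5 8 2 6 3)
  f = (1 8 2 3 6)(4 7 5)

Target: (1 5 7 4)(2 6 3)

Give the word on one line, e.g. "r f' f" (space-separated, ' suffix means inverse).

  after f: (1 8 2 3 6)(4 7 5)
  after r': (1 5 7 4)(2 6 3)

f r'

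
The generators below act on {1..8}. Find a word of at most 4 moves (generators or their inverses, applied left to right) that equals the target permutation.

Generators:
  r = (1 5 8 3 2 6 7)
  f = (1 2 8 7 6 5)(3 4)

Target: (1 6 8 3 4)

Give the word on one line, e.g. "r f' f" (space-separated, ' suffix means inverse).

  after f': (1 5 6 7 8 2)(3 4)
  after r': (2 7 5)(3 4 8)
  after f': (1 5)(2 8 4)(6 7)
  after f': (1 6 8 3 4)

f' r' f' f'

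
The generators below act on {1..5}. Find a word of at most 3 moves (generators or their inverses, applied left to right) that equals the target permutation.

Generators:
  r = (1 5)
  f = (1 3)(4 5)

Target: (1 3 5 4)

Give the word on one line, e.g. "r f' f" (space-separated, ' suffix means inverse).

f' r'

  after f': (1 3)(4 5)
  after r': (1 3 5 4)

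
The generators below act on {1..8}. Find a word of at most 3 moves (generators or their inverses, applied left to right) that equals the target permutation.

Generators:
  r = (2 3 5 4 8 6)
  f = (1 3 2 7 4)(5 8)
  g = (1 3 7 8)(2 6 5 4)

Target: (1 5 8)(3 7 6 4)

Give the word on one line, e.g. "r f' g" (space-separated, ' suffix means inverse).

  after g: (1 3 7 8)(2 6 5 4)
  after r: (1 5 8)(3 7 6 4)

g r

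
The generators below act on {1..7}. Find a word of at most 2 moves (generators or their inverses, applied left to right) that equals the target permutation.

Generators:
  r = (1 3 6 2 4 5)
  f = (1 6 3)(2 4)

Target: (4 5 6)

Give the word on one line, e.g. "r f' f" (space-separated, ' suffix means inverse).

r f

  after r: (1 3 6 2 4 5)
  after f: (4 5 6)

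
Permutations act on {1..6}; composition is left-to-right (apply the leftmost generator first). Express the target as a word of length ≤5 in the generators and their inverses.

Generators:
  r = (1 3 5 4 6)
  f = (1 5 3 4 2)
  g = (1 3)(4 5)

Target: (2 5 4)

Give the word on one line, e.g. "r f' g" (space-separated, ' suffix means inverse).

g' f g' f'

  after g': (1 3)(4 5)
  after f: (1 4 3 5 2)
  after g': (1 5 2 3 4)
  after f': (2 5 4)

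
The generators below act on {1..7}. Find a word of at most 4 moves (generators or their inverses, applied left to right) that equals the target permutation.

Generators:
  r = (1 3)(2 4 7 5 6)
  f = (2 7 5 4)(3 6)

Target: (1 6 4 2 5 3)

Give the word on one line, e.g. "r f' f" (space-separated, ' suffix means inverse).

  after r: (1 3)(2 4 7 5 6)
  after f': (1 6 4 2 5 3)

r f'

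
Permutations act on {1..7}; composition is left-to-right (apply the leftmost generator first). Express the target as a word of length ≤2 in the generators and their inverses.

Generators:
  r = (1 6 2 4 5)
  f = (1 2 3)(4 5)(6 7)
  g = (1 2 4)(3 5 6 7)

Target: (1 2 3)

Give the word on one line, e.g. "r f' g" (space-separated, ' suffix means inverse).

  after f': (1 3 2)(4 5)(6 7)
  after f': (1 2 3)

f' f'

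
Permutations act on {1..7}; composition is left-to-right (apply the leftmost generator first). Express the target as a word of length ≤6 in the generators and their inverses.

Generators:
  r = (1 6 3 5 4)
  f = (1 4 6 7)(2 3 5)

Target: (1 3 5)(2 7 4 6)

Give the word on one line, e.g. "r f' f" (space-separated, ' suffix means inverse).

f f r r f'

  after f: (1 4 6 7)(2 3 5)
  after f: (1 6)(2 5 3)(4 7)
  after r: (1 3 2 4 7)
  after r: (1 5 4 7 6 3 2)
  after f': (1 3 5)(2 7 4 6)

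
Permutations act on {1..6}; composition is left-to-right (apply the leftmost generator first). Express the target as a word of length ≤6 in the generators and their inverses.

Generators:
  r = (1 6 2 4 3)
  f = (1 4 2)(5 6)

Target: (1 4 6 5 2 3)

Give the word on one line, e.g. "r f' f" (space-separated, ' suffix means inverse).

f r' f f

  after f: (1 4 2)(5 6)
  after r': (1 2 3 4 6 5)
  after f: (2 3)(4 5)
  after f: (1 4 6 5 2 3)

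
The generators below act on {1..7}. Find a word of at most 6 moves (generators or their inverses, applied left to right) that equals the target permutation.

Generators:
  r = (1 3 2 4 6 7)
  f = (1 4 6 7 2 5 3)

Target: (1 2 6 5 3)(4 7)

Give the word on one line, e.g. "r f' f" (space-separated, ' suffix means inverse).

  after f': (1 3 5 2 7 6 4)
  after f': (1 5 7 4 3 2 6)
  after r: (1 5)(2 7 6 3 4)
  after f': (1 2 6 5 3)(4 7)

f' f' r f'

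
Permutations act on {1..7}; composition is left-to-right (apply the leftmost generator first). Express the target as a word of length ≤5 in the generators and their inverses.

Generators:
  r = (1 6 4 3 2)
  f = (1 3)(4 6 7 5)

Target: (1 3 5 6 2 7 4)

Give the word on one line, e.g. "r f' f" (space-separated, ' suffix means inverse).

r' r' f' f'

  after r': (1 2 3 4 6)
  after r': (1 3 6 2 4)
  after f': (2 5 7 6)(3 4)
  after f': (1 3 5 6 2 7 4)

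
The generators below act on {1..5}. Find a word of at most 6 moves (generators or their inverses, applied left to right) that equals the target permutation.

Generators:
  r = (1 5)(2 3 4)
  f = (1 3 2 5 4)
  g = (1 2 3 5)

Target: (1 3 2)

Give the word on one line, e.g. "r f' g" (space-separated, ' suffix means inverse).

  after g: (1 2 3 5)
  after r: (1 3)(2 4)
  after g': (1 2 4)(3 5)
  after g': (2 4 5)
  after f: (1 3 2)

g r g' g' f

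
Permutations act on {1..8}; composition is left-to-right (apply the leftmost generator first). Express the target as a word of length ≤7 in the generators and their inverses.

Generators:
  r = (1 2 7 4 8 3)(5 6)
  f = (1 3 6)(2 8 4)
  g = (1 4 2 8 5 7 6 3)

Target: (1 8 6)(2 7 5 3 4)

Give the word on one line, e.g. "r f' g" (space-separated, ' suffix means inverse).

f' g g f r'

  after f': (1 6 3)(2 4 8)
  after g: (1 3 4 5 7 6)
  after g: (2 8 5 6 4 7 3)
  after f: (1 3 8 5)(2 4 7 6)
  after r': (1 8 6)(2 7 5 3 4)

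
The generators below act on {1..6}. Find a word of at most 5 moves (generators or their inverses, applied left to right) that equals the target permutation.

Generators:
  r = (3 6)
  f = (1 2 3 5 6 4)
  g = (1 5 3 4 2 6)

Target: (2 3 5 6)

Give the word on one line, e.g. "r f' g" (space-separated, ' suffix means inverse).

  after f': (1 4 6 5 3 2)
  after g: (1 2 5 4)(3 6)
  after f': (2 3 5 6)

f' g f'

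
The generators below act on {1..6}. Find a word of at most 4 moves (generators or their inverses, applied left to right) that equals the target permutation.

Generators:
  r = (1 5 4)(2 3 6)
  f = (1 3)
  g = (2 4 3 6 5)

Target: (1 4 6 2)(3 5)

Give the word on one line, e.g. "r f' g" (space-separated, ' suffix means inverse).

g' r'

  after g': (2 5 6 3 4)
  after r': (1 4 6 2)(3 5)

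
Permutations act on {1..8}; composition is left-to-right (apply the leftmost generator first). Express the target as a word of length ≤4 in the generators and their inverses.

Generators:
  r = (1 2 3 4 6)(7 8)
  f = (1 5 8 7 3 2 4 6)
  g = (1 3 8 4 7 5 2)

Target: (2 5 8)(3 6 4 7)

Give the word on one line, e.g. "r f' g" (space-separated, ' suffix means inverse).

  after g': (1 2 5 7 4 8 3)
  after r': (2 5 8)(3 6 4 7)

g' r'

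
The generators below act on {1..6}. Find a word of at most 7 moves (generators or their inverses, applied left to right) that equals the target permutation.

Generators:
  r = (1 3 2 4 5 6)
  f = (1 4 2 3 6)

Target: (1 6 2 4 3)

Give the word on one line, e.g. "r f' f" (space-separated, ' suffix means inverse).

  after r: (1 3 2 4 5 6)
  after f': (1 2)(3 4 5)
  after r': (1 3 2 6 5)
  after r': (2 5 6 4)
  after r': (1 6 2 4 3)

r f' r' r' r'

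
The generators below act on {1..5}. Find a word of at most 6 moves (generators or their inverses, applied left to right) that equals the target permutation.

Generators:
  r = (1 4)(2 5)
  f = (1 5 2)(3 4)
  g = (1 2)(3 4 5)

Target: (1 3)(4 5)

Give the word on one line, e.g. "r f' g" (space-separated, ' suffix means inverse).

  after r: (1 4)(2 5)
  after f': (1 3 4 2)
  after g': (1 5 4)
  after g': (1 4 2)(3 5)
  after f': (1 3)(4 5)

r f' g' g' f'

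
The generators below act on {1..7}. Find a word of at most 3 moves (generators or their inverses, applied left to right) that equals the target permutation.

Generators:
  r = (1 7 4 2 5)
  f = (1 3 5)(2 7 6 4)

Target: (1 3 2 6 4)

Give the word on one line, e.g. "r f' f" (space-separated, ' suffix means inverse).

f' f' r'

  after f': (1 5 3)(2 4 6 7)
  after f': (1 3 5)(2 6)(4 7)
  after r': (1 3 2 6 4)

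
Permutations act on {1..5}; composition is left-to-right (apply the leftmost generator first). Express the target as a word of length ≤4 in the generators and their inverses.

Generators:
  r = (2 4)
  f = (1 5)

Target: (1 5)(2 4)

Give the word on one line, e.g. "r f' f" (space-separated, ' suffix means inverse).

  after f': (1 5)
  after r: (1 5)(2 4)
  after r: (1 5)
  after r: (1 5)(2 4)

f' r r r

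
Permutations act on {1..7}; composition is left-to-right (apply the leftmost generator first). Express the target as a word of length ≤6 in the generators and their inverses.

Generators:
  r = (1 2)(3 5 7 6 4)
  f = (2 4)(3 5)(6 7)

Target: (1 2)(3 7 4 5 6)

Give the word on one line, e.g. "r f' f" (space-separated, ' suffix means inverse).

  after r': (1 2)(3 4 6 7 5)
  after r': (3 6 5 4 7)
  after f: (2 4 6 3 7 5)
  after f: (3 6 5 4 7)
  after r': (1 2)(3 7 4 5 6)

r' r' f f r'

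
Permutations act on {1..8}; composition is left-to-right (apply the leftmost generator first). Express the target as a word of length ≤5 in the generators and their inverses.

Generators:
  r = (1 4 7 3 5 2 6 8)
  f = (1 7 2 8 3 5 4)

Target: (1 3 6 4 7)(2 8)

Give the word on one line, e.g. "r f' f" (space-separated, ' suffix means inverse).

  after f': (1 4 5 3 8 2 7)
  after r': (2 4 3 6)(5 7 8)
  after f': (1 4 8 3 6 7 2 5)
  after f': (1 5 4 2 3 6)
  after f': (1 3 6 4 7)(2 8)

f' r' f' f' f'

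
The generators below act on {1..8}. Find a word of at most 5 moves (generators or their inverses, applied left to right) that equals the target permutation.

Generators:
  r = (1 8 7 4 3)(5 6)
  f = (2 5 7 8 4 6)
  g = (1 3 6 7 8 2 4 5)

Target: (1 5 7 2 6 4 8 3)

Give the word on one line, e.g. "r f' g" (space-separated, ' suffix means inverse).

  after f: (2 5 7 8 4 6)
  after f: (2 7 4)(5 8 6)
  after g': (1 5 7 2 6 4 8 3)

f f g'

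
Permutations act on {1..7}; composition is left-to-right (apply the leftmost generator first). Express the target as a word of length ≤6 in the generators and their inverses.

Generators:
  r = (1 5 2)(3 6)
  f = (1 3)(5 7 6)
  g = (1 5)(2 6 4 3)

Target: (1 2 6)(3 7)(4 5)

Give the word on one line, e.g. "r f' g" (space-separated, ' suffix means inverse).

  after g': (1 5)(2 3 4 6)
  after f': (1 6 2)(3 4 7 5)
  after g': (1 2 5 4 7)(3 6)
  after f': (1 2 6)(3 7)(4 5)

g' f' g' f'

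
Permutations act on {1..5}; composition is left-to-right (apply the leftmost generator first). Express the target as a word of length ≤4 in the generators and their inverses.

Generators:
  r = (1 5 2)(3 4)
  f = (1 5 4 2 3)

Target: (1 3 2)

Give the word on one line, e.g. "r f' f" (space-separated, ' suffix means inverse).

f r f' r'

  after f: (1 5 4 2 3)
  after r: (1 2 4)(3 5)
  after f': (1 4 3)(2 5)
  after r': (1 3 2)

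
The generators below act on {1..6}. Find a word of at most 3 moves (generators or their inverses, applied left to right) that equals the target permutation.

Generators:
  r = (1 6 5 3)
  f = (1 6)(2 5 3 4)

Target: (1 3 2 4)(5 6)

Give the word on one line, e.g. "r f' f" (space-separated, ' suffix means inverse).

  after r': (1 3 5 6)
  after f': (1 5)(2 4 3)
  after r: (1 3 2 4)(5 6)

r' f' r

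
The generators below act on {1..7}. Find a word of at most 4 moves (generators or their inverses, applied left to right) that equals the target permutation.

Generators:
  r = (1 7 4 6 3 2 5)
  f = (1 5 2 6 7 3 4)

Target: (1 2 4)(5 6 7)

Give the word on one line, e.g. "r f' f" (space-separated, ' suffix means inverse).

f' r r r

  after f': (1 4 3 7 6 2 5)
  after r: (1 6 5 7 3 4 2)
  after r: (1 3 6)(2 7)(4 5)
  after r: (1 2 4)(5 6 7)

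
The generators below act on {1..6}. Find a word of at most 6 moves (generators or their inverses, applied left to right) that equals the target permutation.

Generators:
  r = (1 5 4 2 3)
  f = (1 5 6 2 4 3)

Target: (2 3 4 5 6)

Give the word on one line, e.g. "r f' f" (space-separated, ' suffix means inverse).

f' r' f' f' f'

  after f': (1 3 4 2 6 5)
  after r': (1 2 6)(3 5)
  after f': (1 6 3)(2 5 4)
  after f': (1 5 2)(4 6)
  after f': (2 3 4 5 6)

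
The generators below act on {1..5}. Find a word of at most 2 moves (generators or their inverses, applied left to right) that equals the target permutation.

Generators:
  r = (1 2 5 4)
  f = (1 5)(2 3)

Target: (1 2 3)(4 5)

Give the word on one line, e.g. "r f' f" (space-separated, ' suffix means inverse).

  after f: (1 5)(2 3)
  after r': (1 2 3)(4 5)

f r'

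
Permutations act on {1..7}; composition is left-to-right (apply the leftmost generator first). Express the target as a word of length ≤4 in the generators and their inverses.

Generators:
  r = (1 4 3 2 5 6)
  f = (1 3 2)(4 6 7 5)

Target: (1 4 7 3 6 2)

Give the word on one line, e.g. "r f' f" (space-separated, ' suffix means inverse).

  after f': (1 2 3)(4 5 7 6)
  after r: (1 5 7)(3 4 6)
  after f: (1 4 7 3 6 2)

f' r f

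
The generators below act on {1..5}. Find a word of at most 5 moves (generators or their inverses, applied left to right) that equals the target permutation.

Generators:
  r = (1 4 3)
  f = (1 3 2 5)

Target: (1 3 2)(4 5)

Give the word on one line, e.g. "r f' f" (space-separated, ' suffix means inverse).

  after f: (1 3 2 5)
  after f: (1 2)(3 5)
  after r': (1 2 3 5 4)
  after f': (1 3 2)(4 5)

f f r' f'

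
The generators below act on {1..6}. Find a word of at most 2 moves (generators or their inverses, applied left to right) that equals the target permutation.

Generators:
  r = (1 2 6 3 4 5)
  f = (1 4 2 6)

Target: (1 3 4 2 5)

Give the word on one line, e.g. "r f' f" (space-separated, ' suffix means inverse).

f' r

  after f': (1 6 2 4)
  after r: (1 3 4 2 5)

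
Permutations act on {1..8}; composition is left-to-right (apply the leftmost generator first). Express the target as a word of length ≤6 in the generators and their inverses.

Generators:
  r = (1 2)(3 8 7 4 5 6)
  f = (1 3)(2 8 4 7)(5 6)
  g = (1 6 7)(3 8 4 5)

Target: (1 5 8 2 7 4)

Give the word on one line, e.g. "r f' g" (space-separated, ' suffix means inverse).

g f' r f

  after g: (1 6 7)(3 8 4 5)
  after f': (1 5)(2 7 3)(4 6)
  after r: (1 6 5 2 4 3)(7 8)
  after f: (1 5 8 2 7 4)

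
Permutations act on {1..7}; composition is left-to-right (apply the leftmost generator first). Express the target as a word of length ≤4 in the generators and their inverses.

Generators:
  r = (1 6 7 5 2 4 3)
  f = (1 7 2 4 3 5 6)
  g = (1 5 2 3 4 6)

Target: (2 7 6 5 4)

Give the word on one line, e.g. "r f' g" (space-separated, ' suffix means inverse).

f g r g'

  after f: (1 7 2 4 3 5 6)
  after g: (1 7 3 2 6 5)
  after r: (1 5 6 2 7)(3 4)
  after g': (2 7 6 5 4)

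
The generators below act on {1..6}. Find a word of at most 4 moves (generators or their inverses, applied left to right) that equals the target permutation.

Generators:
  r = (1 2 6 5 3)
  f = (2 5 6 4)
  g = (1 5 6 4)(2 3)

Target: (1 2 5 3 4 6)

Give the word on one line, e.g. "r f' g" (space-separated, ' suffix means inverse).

g' f' r'

  after g': (1 4 6 5)(2 3)
  after f': (1 6 2 3 4 5)
  after r': (1 2 5 3 4 6)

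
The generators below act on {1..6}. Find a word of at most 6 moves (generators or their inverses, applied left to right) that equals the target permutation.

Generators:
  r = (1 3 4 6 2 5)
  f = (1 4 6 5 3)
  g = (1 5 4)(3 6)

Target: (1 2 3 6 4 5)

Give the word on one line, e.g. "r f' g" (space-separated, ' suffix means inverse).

r' r' f g'

  after r': (1 5 2 6 4 3)
  after r': (1 2 4)(3 5 6)
  after f: (1 2 6)
  after g': (1 2 3 6 4 5)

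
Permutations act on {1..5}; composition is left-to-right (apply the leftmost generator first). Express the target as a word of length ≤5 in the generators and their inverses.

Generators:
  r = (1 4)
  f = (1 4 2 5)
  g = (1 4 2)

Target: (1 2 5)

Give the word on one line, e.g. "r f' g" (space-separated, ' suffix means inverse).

f r' g'

  after f: (1 4 2 5)
  after r': (2 5 4)
  after g': (1 2 5)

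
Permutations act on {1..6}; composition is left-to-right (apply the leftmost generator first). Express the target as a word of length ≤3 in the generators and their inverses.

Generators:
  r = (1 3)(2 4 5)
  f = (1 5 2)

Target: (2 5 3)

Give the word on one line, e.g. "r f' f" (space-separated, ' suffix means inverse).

  after r: (1 3)(2 4 5)
  after f: (1 3 5)(2 4)
  after r: (2 5 3)

r f r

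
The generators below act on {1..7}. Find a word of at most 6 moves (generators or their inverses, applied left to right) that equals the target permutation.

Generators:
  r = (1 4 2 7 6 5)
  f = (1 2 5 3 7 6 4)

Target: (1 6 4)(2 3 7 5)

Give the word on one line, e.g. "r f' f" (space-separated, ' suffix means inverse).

f' r' f r r

  after f': (1 4 6 7 3 5 2)
  after r': (2 5 4 7 3 6)
  after f: (1 2 3 4 6 5)
  after r: (1 7 6)(2 3)(4 5)
  after r: (1 6 4)(2 3 7 5)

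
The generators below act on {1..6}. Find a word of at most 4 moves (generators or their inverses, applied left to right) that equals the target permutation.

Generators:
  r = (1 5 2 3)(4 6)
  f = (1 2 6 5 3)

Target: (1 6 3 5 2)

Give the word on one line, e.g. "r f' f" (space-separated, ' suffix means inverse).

f' r' r' f'

  after f': (1 3 5 6 2)
  after r': (1 2 3)(4 6 5)
  after r': (1 5 6)
  after f': (1 6 3 5 2)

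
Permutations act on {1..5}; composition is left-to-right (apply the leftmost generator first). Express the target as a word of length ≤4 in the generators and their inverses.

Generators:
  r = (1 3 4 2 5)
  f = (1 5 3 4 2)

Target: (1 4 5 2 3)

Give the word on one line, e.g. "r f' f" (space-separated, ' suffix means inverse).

  after f': (1 2 4 3 5)
  after f': (1 4 5 2 3)

f' f'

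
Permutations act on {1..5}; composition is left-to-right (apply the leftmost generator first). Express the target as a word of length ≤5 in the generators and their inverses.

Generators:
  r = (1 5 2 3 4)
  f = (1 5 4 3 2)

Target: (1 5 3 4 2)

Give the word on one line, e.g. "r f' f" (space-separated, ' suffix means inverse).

f r' f' r'

  after f: (1 5 4 3 2)
  after r': (2 4)(3 5)
  after f': (1 2 5 4 3)
  after r': (1 5 3 4 2)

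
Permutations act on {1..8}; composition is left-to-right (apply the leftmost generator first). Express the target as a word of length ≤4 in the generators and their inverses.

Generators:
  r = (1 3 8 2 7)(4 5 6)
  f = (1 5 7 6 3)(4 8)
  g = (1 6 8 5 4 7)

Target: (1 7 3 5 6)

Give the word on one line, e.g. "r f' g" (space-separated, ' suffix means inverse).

f f

  after f: (1 5 7 6 3)(4 8)
  after f: (1 7 3 5 6)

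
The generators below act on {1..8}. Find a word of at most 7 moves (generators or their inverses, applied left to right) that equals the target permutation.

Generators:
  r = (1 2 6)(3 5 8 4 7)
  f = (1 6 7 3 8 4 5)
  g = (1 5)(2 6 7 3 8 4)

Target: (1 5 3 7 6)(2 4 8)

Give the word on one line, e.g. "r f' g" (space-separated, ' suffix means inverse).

  after f: (1 6 7 3 8 4 5)
  after g: (1 7 8 2 6 3 4)
  after f': (1 6 7 3 8 2)(4 5)
  after f': (2 5 8)
  after f': (1 5 3 7 6)(2 4 8)

f g f' f' f'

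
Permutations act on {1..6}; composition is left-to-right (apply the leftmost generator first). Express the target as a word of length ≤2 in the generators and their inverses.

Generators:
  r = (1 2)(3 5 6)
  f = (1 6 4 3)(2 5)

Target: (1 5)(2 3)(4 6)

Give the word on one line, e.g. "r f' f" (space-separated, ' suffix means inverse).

f r'

  after f: (1 6 4 3)(2 5)
  after r': (1 5)(2 3)(4 6)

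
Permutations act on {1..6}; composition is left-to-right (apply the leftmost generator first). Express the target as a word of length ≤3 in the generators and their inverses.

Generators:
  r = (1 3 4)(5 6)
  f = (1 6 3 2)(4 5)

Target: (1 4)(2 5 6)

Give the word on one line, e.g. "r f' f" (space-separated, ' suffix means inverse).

f' f' r

  after f': (1 2 3 6)(4 5)
  after f': (1 3)(2 6)
  after r: (1 4)(2 5 6)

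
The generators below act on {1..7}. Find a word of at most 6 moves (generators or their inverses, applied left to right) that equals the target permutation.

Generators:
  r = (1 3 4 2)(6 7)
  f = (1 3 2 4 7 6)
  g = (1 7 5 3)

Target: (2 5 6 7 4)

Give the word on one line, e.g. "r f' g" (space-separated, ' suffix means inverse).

f' r' g' g' f'

  after f': (1 6 7 4 2 3)
  after r': (1 7 3 2)
  after g': (2 3)(5 7)
  after g': (1 3 2 5)
  after f': (2 5 6 7 4)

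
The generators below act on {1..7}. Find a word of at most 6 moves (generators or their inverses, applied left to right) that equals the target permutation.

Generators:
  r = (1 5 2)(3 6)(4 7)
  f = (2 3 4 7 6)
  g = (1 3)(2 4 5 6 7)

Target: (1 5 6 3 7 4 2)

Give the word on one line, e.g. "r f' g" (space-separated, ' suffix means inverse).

  after f': (2 6 7 4 3)
  after f': (2 7 3 6 4)
  after g': (1 3 5 4 7)(2 6)
  after r: (1 6)(2 3)(5 7)
  after g': (1 5 6 3 7 4 2)

f' f' g' r g'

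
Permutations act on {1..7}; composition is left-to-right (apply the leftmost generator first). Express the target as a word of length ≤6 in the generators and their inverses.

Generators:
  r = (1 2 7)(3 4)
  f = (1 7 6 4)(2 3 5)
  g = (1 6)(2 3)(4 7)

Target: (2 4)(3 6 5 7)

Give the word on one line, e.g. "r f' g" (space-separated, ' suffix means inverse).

  after r: (1 2 7)(3 4)
  after f: (1 3)(2 6 4 5)
  after r': (1 4 5)(2 6 3 7)
  after f: (2 4)(3 6 5 7)

r f r' f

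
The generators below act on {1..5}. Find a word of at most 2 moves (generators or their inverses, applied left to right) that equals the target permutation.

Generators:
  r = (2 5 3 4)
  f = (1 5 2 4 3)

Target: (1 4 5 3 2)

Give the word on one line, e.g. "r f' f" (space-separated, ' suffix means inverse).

  after f': (1 3 4 2 5)
  after f': (1 4 5 3 2)

f' f'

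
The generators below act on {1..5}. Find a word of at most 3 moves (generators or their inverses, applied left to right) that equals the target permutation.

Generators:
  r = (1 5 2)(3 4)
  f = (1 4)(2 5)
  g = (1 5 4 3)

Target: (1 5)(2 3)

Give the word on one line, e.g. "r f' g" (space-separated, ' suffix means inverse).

  after r: (1 5 2)(3 4)
  after f': (1 2 4 3)
  after r': (1 5)(2 3)

r f' r'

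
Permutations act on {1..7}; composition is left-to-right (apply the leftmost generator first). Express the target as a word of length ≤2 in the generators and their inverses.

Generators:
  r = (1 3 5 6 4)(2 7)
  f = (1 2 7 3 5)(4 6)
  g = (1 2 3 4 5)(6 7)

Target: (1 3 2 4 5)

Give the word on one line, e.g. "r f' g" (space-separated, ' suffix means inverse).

f' r'

  after f': (1 5 3 7 2)(4 6)
  after r': (1 3 2 4 5)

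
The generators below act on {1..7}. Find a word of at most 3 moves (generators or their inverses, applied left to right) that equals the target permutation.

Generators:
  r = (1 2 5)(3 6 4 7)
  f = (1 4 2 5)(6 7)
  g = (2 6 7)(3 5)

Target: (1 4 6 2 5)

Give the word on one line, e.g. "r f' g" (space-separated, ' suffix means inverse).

  after f: (1 4 2 5)(6 7)
  after g': (1 4 7 2 3 5)
  after g': (1 4 6 2 5)

f g' g'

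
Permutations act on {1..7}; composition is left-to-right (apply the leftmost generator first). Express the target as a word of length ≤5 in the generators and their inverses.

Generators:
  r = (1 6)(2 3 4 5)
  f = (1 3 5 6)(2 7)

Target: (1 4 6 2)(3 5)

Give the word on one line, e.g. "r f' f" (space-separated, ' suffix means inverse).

  after r: (1 6)(2 3 4 5)
  after f': (1 5 7 2)(3 4)
  after f': (1 3 4)(2 6 5)
  after r: (1 4 6 2)(3 5)

r f' f' r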